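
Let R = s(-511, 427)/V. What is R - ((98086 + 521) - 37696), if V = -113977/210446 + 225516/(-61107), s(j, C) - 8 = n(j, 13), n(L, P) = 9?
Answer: -1105074198756733/18141244225 ≈ -60915.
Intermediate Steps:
s(j, C) = 17 (s(j, C) = 8 + 9 = 17)
V = -18141244225/4286574574 (V = -113977*1/210446 + 225516*(-1/61107) = -113977/210446 - 75172/20369 = -18141244225/4286574574 ≈ -4.2321)
R = -72871767758/18141244225 (R = 17/(-18141244225/4286574574) = 17*(-4286574574/18141244225) = -72871767758/18141244225 ≈ -4.0169)
R - ((98086 + 521) - 37696) = -72871767758/18141244225 - ((98086 + 521) - 37696) = -72871767758/18141244225 - (98607 - 37696) = -72871767758/18141244225 - 1*60911 = -72871767758/18141244225 - 60911 = -1105074198756733/18141244225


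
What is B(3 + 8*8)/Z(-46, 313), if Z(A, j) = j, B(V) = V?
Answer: 67/313 ≈ 0.21406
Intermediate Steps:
B(3 + 8*8)/Z(-46, 313) = (3 + 8*8)/313 = (3 + 64)*(1/313) = 67*(1/313) = 67/313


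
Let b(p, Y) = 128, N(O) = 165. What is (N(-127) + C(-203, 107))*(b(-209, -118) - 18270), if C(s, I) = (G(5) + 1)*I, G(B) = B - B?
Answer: -4934624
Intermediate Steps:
G(B) = 0
C(s, I) = I (C(s, I) = (0 + 1)*I = 1*I = I)
(N(-127) + C(-203, 107))*(b(-209, -118) - 18270) = (165 + 107)*(128 - 18270) = 272*(-18142) = -4934624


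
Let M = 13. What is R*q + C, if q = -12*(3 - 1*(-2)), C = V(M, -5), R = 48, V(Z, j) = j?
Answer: -2885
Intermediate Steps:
C = -5
q = -60 (q = -12*(3 + 2) = -12*5 = -60)
R*q + C = 48*(-60) - 5 = -2880 - 5 = -2885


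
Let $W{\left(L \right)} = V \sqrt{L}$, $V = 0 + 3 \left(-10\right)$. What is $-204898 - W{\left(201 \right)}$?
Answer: $-204898 + 30 \sqrt{201} \approx -2.0447 \cdot 10^{5}$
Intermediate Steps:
$V = -30$ ($V = 0 - 30 = -30$)
$W{\left(L \right)} = - 30 \sqrt{L}$
$-204898 - W{\left(201 \right)} = -204898 - - 30 \sqrt{201} = -204898 + 30 \sqrt{201}$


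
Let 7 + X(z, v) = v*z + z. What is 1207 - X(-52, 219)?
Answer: 12654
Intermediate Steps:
X(z, v) = -7 + z + v*z (X(z, v) = -7 + (v*z + z) = -7 + (z + v*z) = -7 + z + v*z)
1207 - X(-52, 219) = 1207 - (-7 - 52 + 219*(-52)) = 1207 - (-7 - 52 - 11388) = 1207 - 1*(-11447) = 1207 + 11447 = 12654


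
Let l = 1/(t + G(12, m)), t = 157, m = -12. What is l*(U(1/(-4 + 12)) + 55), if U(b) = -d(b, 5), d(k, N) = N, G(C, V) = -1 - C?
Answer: 25/72 ≈ 0.34722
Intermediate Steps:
l = 1/144 (l = 1/(157 + (-1 - 1*12)) = 1/(157 + (-1 - 12)) = 1/(157 - 13) = 1/144 ≈ 0.0069444)
U(b) = -5 (U(b) = -1*5 = -5)
l*(U(1/(-4 + 12)) + 55) = (-5 + 55)/144 = (1/144)*50 = 25/72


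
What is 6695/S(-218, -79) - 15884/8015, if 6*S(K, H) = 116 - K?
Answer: 158328647/1338505 ≈ 118.29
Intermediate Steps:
S(K, H) = 58/3 - K/6 (S(K, H) = (116 - K)/6 = 58/3 - K/6)
6695/S(-218, -79) - 15884/8015 = 6695/(58/3 - ⅙*(-218)) - 15884/8015 = 6695/(58/3 + 109/3) - 15884*1/8015 = 6695/(167/3) - 15884/8015 = 6695*(3/167) - 15884/8015 = 20085/167 - 15884/8015 = 158328647/1338505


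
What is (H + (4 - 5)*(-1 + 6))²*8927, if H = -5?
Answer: 892700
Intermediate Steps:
(H + (4 - 5)*(-1 + 6))²*8927 = (-5 + (4 - 5)*(-1 + 6))²*8927 = (-5 - 1*5)²*8927 = (-5 - 5)²*8927 = (-10)²*8927 = 100*8927 = 892700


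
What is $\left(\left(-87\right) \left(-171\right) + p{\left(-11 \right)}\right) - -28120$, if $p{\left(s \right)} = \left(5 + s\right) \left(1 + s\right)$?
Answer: $43057$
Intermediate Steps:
$p{\left(s \right)} = \left(1 + s\right) \left(5 + s\right)$
$\left(\left(-87\right) \left(-171\right) + p{\left(-11 \right)}\right) - -28120 = \left(\left(-87\right) \left(-171\right) + \left(5 + \left(-11\right)^{2} + 6 \left(-11\right)\right)\right) - -28120 = \left(14877 + \left(5 + 121 - 66\right)\right) + 28120 = \left(14877 + 60\right) + 28120 = 14937 + 28120 = 43057$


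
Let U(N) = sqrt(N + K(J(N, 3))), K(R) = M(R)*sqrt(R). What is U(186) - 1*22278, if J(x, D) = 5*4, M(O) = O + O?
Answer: -22278 + sqrt(186 + 80*sqrt(5)) ≈ -22259.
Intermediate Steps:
M(O) = 2*O
J(x, D) = 20
K(R) = 2*R**(3/2) (K(R) = (2*R)*sqrt(R) = 2*R**(3/2))
U(N) = sqrt(N + 80*sqrt(5)) (U(N) = sqrt(N + 2*20**(3/2)) = sqrt(N + 2*(40*sqrt(5))) = sqrt(N + 80*sqrt(5)))
U(186) - 1*22278 = sqrt(186 + 80*sqrt(5)) - 1*22278 = sqrt(186 + 80*sqrt(5)) - 22278 = -22278 + sqrt(186 + 80*sqrt(5))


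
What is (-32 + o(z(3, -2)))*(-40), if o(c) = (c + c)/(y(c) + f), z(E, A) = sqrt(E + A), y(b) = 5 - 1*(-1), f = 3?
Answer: 11440/9 ≈ 1271.1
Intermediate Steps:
y(b) = 6 (y(b) = 5 + 1 = 6)
z(E, A) = sqrt(A + E)
o(c) = 2*c/9 (o(c) = (c + c)/(6 + 3) = (2*c)/9 = (2*c)*(1/9) = 2*c/9)
(-32 + o(z(3, -2)))*(-40) = (-32 + 2*sqrt(-2 + 3)/9)*(-40) = (-32 + 2*sqrt(1)/9)*(-40) = (-32 + (2/9)*1)*(-40) = (-32 + 2/9)*(-40) = -286/9*(-40) = 11440/9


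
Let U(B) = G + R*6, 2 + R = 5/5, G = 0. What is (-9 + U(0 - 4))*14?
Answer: -210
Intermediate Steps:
R = -1 (R = -2 + 5/5 = -2 + 5*(⅕) = -2 + 1 = -1)
U(B) = -6 (U(B) = 0 - 1*6 = 0 - 6 = -6)
(-9 + U(0 - 4))*14 = (-9 - 6)*14 = -15*14 = -210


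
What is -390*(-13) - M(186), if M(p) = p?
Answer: 4884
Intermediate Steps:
-390*(-13) - M(186) = -390*(-13) - 1*186 = 5070 - 186 = 4884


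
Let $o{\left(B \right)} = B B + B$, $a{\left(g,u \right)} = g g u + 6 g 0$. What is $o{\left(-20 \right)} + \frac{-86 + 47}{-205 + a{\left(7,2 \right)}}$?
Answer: $\frac{40699}{107} \approx 380.36$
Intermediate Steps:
$a{\left(g,u \right)} = u g^{2}$ ($a{\left(g,u \right)} = g^{2} u + 0 = u g^{2} + 0 = u g^{2}$)
$o{\left(B \right)} = B + B^{2}$ ($o{\left(B \right)} = B^{2} + B = B + B^{2}$)
$o{\left(-20 \right)} + \frac{-86 + 47}{-205 + a{\left(7,2 \right)}} = - 20 \left(1 - 20\right) + \frac{-86 + 47}{-205 + 2 \cdot 7^{2}} = \left(-20\right) \left(-19\right) - \frac{39}{-205 + 2 \cdot 49} = 380 - \frac{39}{-205 + 98} = 380 - \frac{39}{-107} = 380 - - \frac{39}{107} = 380 + \frac{39}{107} = \frac{40699}{107}$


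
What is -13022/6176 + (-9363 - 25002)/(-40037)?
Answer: -154561787/123634256 ≈ -1.2502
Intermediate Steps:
-13022/6176 + (-9363 - 25002)/(-40037) = -13022*1/6176 - 34365*(-1/40037) = -6511/3088 + 34365/40037 = -154561787/123634256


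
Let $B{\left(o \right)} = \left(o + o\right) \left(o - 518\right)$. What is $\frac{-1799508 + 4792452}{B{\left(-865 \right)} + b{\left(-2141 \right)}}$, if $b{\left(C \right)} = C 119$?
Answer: $\frac{2992944}{2137811} \approx 1.4$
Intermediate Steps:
$B{\left(o \right)} = 2 o \left(-518 + o\right)$
$b{\left(C \right)} = 119 C$
$\frac{-1799508 + 4792452}{B{\left(-865 \right)} + b{\left(-2141 \right)}} = \frac{-1799508 + 4792452}{2 \left(-865\right) \left(-518 - 865\right) + 119 \left(-2141\right)} = \frac{2992944}{2 \left(-865\right) \left(-1383\right) - 254779} = \frac{2992944}{2392590 - 254779} = \frac{2992944}{2137811}$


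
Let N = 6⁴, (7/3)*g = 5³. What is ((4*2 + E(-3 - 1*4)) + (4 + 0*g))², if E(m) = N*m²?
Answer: 4034282256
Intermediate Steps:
g = 375/7 (g = (3/7)*5³ = (3/7)*125 = 375/7 ≈ 53.571)
N = 1296
E(m) = 1296*m²
((4*2 + E(-3 - 1*4)) + (4 + 0*g))² = ((4*2 + 1296*(-3 - 1*4)²) + (4 + 0*(375/7)))² = ((8 + 1296*(-3 - 4)²) + (4 + 0))² = ((8 + 1296*(-7)²) + 4)² = ((8 + 1296*49) + 4)² = ((8 + 63504) + 4)² = (63512 + 4)² = 63516² = 4034282256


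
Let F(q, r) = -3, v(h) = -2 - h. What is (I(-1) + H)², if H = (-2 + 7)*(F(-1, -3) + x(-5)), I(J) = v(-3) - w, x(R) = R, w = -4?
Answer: 1225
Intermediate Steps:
I(J) = 5 (I(J) = (-2 - 1*(-3)) - 1*(-4) = (-2 + 3) + 4 = 1 + 4 = 5)
H = -40 (H = (-2 + 7)*(-3 - 5) = 5*(-8) = -40)
(I(-1) + H)² = (5 - 40)² = (-35)² = 1225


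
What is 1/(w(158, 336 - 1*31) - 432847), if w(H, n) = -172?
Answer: -1/433019 ≈ -2.3094e-6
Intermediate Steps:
1/(w(158, 336 - 1*31) - 432847) = 1/(-172 - 432847) = 1/(-433019) = -1/433019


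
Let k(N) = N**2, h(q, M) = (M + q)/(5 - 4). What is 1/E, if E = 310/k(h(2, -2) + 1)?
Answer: 1/310 ≈ 0.0032258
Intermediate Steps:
h(q, M) = M + q (h(q, M) = (M + q)/1 = (M + q)*1 = M + q)
E = 310 (E = 310/((-2 + 2) + 1)**2 = 310/(0 + 1)**2 = 310/1**2 = 310/1 = 1*310 = 310)
1/E = 1/310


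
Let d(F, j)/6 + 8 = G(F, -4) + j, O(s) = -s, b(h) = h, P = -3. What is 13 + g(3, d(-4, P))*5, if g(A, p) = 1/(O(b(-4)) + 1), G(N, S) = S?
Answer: 14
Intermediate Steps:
d(F, j) = -72 + 6*j (d(F, j) = -48 + 6*(-4 + j) = -48 + (-24 + 6*j) = -72 + 6*j)
g(A, p) = ⅕ (g(A, p) = 1/(-1*(-4) + 1) = 1/(4 + 1) = 1/5 = ⅕)
13 + g(3, d(-4, P))*5 = 13 + (⅕)*5 = 13 + 1 = 14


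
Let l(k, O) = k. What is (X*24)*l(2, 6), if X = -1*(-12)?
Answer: 576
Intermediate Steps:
X = 12
(X*24)*l(2, 6) = (12*24)*2 = 288*2 = 576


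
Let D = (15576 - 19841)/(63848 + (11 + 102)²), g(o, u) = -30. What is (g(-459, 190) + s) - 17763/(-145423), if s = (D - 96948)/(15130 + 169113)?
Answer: -62413806611450600/2052812289723813 ≈ -30.404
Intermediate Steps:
D = -4265/76617 (D = -4265/(63848 + 113²) = -4265/(63848 + 12769) = -4265/76617 ≈ -0.055667)
s = -7427869181/14116145931 (s = (-4265/76617 - 96948)/(15130 + 169113) = -7427869181/76617/184243 = -7427869181/76617*1/184243 = -7427869181/14116145931 ≈ -0.52620)
(g(-459, 190) + s) - 17763/(-145423) = (-30 - 7427869181/14116145931) - 17763/(-145423) = -430912247111/14116145931 - 17763*(-1/145423) = -430912247111/14116145931 + 17763/145423 = -62413806611450600/2052812289723813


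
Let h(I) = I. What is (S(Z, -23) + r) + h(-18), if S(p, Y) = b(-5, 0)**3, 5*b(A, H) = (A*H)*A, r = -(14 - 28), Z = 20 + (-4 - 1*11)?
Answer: -4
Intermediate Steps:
Z = 5 (Z = 20 + (-4 - 11) = 20 - 15 = 5)
r = 14 (r = -1*(-14) = 14)
b(A, H) = H*A**2/5 (b(A, H) = ((A*H)*A)/5 = (H*A**2)/5 = H*A**2/5)
S(p, Y) = 0 (S(p, Y) = ((1/5)*0*(-5)**2)**3 = ((1/5)*0*25)**3 = 0**3 = 0)
(S(Z, -23) + r) + h(-18) = (0 + 14) - 18 = 14 - 18 = -4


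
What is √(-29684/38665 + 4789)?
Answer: √7158322143665/38665 ≈ 69.197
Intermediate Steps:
√(-29684/38665 + 4789) = √(185137001/38665) = √7158322143665/38665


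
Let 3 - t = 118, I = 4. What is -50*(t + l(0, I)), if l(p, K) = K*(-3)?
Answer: 6350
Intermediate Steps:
t = -115 (t = 3 - 1*118 = 3 - 118 = -115)
l(p, K) = -3*K
-50*(t + l(0, I)) = -50*(-115 - 3*4) = -50*(-115 - 12) = -50*(-127) = 6350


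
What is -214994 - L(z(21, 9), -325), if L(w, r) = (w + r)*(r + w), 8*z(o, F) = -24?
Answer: -322578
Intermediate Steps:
z(o, F) = -3 (z(o, F) = (1/8)*(-24) = -3)
L(w, r) = (r + w)**2 (L(w, r) = (r + w)*(r + w) = (r + w)**2)
-214994 - L(z(21, 9), -325) = -214994 - (-325 - 3)**2 = -214994 - 1*(-328)**2 = -214994 - 1*107584 = -214994 - 107584 = -322578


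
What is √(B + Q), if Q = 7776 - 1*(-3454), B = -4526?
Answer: 4*√419 ≈ 81.878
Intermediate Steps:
Q = 11230 (Q = 7776 + 3454 = 11230)
√(B + Q) = √(-4526 + 11230) = √6704 = 4*√419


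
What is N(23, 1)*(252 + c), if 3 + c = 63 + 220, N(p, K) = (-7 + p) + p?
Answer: 20748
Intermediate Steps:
N(p, K) = -7 + 2*p
c = 280 (c = -3 + (63 + 220) = -3 + 283 = 280)
N(23, 1)*(252 + c) = (-7 + 2*23)*(252 + 280) = (-7 + 46)*532 = 39*532 = 20748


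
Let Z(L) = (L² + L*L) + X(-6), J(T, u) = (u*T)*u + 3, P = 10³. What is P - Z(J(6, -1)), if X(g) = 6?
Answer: 832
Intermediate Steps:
P = 1000
J(T, u) = 3 + T*u² (J(T, u) = (T*u)*u + 3 = T*u² + 3 = 3 + T*u²)
Z(L) = 6 + 2*L² (Z(L) = (L² + L*L) + 6 = (L² + L²) + 6 = 2*L² + 6 = 6 + 2*L²)
P - Z(J(6, -1)) = 1000 - (6 + 2*(3 + 6*(-1)²)²) = 1000 - (6 + 2*(3 + 6*1)²) = 1000 - (6 + 2*(3 + 6)²) = 1000 - (6 + 2*9²) = 1000 - (6 + 2*81) = 1000 - (6 + 162) = 1000 - 1*168 = 1000 - 168 = 832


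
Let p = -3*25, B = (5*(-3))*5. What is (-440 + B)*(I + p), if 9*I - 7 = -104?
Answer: 397580/9 ≈ 44176.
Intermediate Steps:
I = -97/9 (I = 7/9 + (⅑)*(-104) = 7/9 - 104/9 = -97/9 ≈ -10.778)
B = -75 (B = -15*5 = -75)
p = -75
(-440 + B)*(I + p) = (-440 - 75)*(-97/9 - 75) = -515*(-772/9) = 397580/9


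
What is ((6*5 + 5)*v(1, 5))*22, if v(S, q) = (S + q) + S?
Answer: 5390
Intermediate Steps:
v(S, q) = q + 2*S
((6*5 + 5)*v(1, 5))*22 = ((6*5 + 5)*(5 + 2*1))*22 = ((30 + 5)*(5 + 2))*22 = (35*7)*22 = 245*22 = 5390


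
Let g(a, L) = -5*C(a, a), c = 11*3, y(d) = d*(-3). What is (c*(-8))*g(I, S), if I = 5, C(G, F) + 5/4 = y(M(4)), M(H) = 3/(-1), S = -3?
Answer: 10230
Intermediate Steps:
M(H) = -3 (M(H) = 3*(-1) = -3)
y(d) = -3*d
C(G, F) = 31/4 (C(G, F) = -5/4 - 3*(-3) = -5/4 + 9 = 31/4)
c = 33
g(a, L) = -155/4 (g(a, L) = -5*31/4 = -155/4)
(c*(-8))*g(I, S) = (33*(-8))*(-155/4) = -264*(-155/4) = 10230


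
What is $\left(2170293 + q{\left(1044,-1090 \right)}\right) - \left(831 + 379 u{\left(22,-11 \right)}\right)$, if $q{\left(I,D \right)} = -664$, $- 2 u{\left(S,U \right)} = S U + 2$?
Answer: $2123318$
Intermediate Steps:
$u{\left(S,U \right)} = -1 - \frac{S U}{2}$ ($u{\left(S,U \right)} = - \frac{S U + 2}{2} = - \frac{2 + S U}{2} = -1 - \frac{S U}{2}$)
$\left(2170293 + q{\left(1044,-1090 \right)}\right) - \left(831 + 379 u{\left(22,-11 \right)}\right) = \left(2170293 - 664\right) - \left(831 + 379 \left(-1 - 11 \left(-11\right)\right)\right) = 2169629 - \left(831 + 379 \left(-1 + 121\right)\right) = 2169629 - 46311 = 2123318$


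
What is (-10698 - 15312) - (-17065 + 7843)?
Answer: -16788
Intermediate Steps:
(-10698 - 15312) - (-17065 + 7843) = -26010 - 1*(-9222) = -26010 + 9222 = -16788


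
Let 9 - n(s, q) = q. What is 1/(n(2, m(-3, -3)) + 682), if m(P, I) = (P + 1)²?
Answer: 1/687 ≈ 0.0014556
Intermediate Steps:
m(P, I) = (1 + P)²
n(s, q) = 9 - q
1/(n(2, m(-3, -3)) + 682) = 1/((9 - (1 - 3)²) + 682) = 1/((9 - 1*(-2)²) + 682) = 1/((9 - 1*4) + 682) = 1/((9 - 4) + 682) = 1/(5 + 682) = 1/687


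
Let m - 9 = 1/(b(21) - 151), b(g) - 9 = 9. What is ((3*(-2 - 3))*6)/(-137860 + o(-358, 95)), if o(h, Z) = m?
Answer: 5985/9167092 ≈ 0.00065288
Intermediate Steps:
b(g) = 18 (b(g) = 9 + 9 = 18)
m = 1196/133 (m = 9 + 1/(18 - 151) = 9 + 1/(-133) = 9 - 1/133 = 1196/133 ≈ 8.9925)
o(h, Z) = 1196/133
((3*(-2 - 3))*6)/(-137860 + o(-358, 95)) = ((3*(-2 - 3))*6)/(-137860 + 1196/133) = ((3*(-5))*6)/(-18334184/133) = -15*6*(-133/18334184) = -90*(-133/18334184) = 5985/9167092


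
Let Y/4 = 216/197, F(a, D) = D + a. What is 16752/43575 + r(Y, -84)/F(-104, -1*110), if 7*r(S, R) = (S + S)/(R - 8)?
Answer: 2707666328/7041966925 ≈ 0.38450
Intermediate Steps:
Y = 864/197 (Y = 4*(216/197) = 864/197 ≈ 4.3858)
r(S, R) = 2*S/(7*(-8 + R)) (r(S, R) = ((S + S)/(R - 8))/7 = ((2*S)/(-8 + R))/7 = (2*S/(-8 + R))/7 = 2*S/(7*(-8 + R)))
16752/43575 + r(Y, -84)/F(-104, -1*110) = 16752/43575 + ((2/7)*(864/197)/(-8 - 84))/(-1*110 - 104) = 16752*(1/43575) + ((2/7)*(864/197)/(-92))/(-110 - 104) = 5584/14525 + ((2/7)*(864/197)*(-1/92))/(-214) = 5584/14525 - 432/31717*(-1/214) = 5584/14525 + 216/3393719 = 2707666328/7041966925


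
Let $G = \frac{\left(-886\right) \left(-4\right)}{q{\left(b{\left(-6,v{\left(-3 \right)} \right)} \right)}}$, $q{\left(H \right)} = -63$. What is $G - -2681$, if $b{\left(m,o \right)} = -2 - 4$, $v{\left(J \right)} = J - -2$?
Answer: $\frac{165359}{63} \approx 2624.7$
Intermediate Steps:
$v{\left(J \right)} = 2 + J$ ($v{\left(J \right)} = J + 2 = 2 + J$)
$b{\left(m,o \right)} = -6$
$G = - \frac{3544}{63}$ ($G = \frac{\left(-886\right) \left(-4\right)}{-63} = 3544 \left(- \frac{1}{63}\right) = - \frac{3544}{63} \approx -56.254$)
$G - -2681 = - \frac{3544}{63} - -2681 = - \frac{3544}{63} + 2681 = \frac{165359}{63}$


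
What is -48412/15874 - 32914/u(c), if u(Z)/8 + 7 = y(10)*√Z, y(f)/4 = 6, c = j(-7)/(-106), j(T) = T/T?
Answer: 48180389299/91592980 + 49371*I*√106/2885 ≈ 526.03 + 176.19*I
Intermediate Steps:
j(T) = 1
c = -1/106 (c = 1/(-106) = 1*(-1/106) = -1/106 ≈ -0.0094340)
y(f) = 24 (y(f) = 4*6 = 24)
u(Z) = -56 + 192*√Z (u(Z) = -56 + 8*(24*√Z) = -56 + 192*√Z)
-48412/15874 - 32914/u(c) = -48412/15874 - 32914/(-56 + 192*√(-1/106)) = -48412*1/15874 - 32914/(-56 + 192*(I*√106/106)) = -24206/7937 - 32914/(-56 + 96*I*√106/53)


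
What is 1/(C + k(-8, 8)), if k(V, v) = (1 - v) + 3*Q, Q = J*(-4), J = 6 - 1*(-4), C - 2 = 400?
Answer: 1/275 ≈ 0.0036364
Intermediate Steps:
C = 402 (C = 2 + 400 = 402)
J = 10 (J = 6 + 4 = 10)
Q = -40 (Q = 10*(-4) = -40)
k(V, v) = -119 - v (k(V, v) = (1 - v) + 3*(-40) = (1 - v) - 120 = -119 - v)
1/(C + k(-8, 8)) = 1/(402 + (-119 - 1*8)) = 1/(402 + (-119 - 8)) = 1/(402 - 127) = 1/275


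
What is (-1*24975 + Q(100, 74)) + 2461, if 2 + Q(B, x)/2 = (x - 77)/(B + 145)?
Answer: -5516916/245 ≈ -22518.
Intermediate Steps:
Q(B, x) = -4 + 2*(-77 + x)/(145 + B) (Q(B, x) = -4 + 2*((x - 77)/(B + 145)) = -4 + 2*((-77 + x)/(145 + B)) = -4 + 2*(-77 + x)/(145 + B))
(-1*24975 + Q(100, 74)) + 2461 = (-1*24975 + 2*(-367 + 74 - 2*100)/(145 + 100)) + 2461 = (-24975 + 2*(-367 + 74 - 200)/245) + 2461 = (-24975 + 2*(1/245)*(-493)) + 2461 = (-24975 - 986/245) + 2461 = -6119861/245 + 2461 = -5516916/245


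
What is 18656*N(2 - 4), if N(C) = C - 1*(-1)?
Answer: -18656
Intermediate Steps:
N(C) = 1 + C (N(C) = C + 1 = 1 + C)
18656*N(2 - 4) = 18656*(1 + (2 - 4)) = 18656*(1 - 2) = 18656*(-1) = -18656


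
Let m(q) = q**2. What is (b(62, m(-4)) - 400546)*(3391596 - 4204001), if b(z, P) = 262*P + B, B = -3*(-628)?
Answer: 320469400350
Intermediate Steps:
B = 1884 (B = -1*(-1884) = 1884)
b(z, P) = 1884 + 262*P (b(z, P) = 262*P + 1884 = 1884 + 262*P)
(b(62, m(-4)) - 400546)*(3391596 - 4204001) = ((1884 + 262*(-4)**2) - 400546)*(3391596 - 4204001) = ((1884 + 262*16) - 400546)*(-812405) = ((1884 + 4192) - 400546)*(-812405) = (6076 - 400546)*(-812405) = -394470*(-812405) = 320469400350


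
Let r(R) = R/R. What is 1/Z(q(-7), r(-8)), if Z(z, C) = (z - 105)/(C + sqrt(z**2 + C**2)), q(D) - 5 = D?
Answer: -1/107 - sqrt(5)/107 ≈ -0.030244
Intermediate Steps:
r(R) = 1
q(D) = 5 + D
Z(z, C) = (-105 + z)/(C + sqrt(C**2 + z**2))
1/Z(q(-7), r(-8)) = 1/((-105 + (5 - 7))/(1 + sqrt(1**2 + (5 - 7)**2))) = 1/((-105 - 2)/(1 + sqrt(1 + (-2)**2))) = 1/(-107/(1 + sqrt(1 + 4))) = 1/(-107/(1 + sqrt(5))) = -1/107 - sqrt(5)/107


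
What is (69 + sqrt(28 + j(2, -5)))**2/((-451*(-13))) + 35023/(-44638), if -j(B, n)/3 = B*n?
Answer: 888243/23792054 + 138*sqrt(58)/5863 ≈ 0.21659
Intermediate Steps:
j(B, n) = -3*B*n
(69 + sqrt(28 + j(2, -5)))**2/((-451*(-13))) + 35023/(-44638) = (69 + sqrt(28 - 3*2*(-5)))**2/((-451*(-13))) + 35023/(-44638) = (69 + sqrt(28 + 30))**2/5863 + 35023*(-1/44638) = (69 + sqrt(58))**2*(1/5863) - 35023/44638 = (69 + sqrt(58))**2/5863 - 35023/44638 = -35023/44638 + (69 + sqrt(58))**2/5863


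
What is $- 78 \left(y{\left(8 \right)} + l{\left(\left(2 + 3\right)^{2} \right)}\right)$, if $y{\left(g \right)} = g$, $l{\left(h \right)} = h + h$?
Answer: $-4524$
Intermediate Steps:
$l{\left(h \right)} = 2 h$
$- 78 \left(y{\left(8 \right)} + l{\left(\left(2 + 3\right)^{2} \right)}\right) = - 78 \left(8 + 2 \left(2 + 3\right)^{2}\right) = - 78 \left(8 + 2 \cdot 5^{2}\right) = - 78 \left(8 + 2 \cdot 25\right) = - 78 \left(8 + 50\right) = \left(-78\right) 58 = -4524$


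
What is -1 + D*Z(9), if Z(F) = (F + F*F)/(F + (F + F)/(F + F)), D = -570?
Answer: -5131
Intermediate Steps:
Z(F) = (F + F²)/(1 + F) (Z(F) = (F + F²)/(F + (2*F)/((2*F))) = (F + F²)/(F + (2*F)*(1/(2*F))) = (F + F²)/(F + 1) = (F + F²)/(1 + F))
-1 + D*Z(9) = -1 - 570*9 = -1 - 5130 = -5131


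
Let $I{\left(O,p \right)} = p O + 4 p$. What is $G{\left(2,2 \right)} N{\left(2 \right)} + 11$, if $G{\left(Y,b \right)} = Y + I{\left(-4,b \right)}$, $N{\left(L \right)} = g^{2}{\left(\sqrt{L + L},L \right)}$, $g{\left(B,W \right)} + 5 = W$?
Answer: $29$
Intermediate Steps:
$I{\left(O,p \right)} = 4 p + O p$ ($I{\left(O,p \right)} = O p + 4 p = 4 p + O p$)
$g{\left(B,W \right)} = -5 + W$
$N{\left(L \right)} = \left(-5 + L\right)^{2}$
$G{\left(Y,b \right)} = Y$ ($G{\left(Y,b \right)} = Y + b \left(4 - 4\right) = Y + b 0 = Y + 0 = Y$)
$G{\left(2,2 \right)} N{\left(2 \right)} + 11 = 2 \left(-5 + 2\right)^{2} + 11 = 2 \left(-3\right)^{2} + 11 = 2 \cdot 9 + 11 = 18 + 11 = 29$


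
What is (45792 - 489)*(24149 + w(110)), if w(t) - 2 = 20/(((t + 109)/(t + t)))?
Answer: 79936675369/73 ≈ 1.0950e+9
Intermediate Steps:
w(t) = 2 + 40*t/(109 + t) (w(t) = 2 + 20/(((t + 109)/(t + t))) = 2 + 20/(((109 + t)/((2*t)))) = 2 + 20/(((109 + t)*(1/(2*t)))) = 2 + 20/(((109 + t)/(2*t))) = 2 + 20*(2*t/(109 + t)) = 2 + 40*t/(109 + t))
(45792 - 489)*(24149 + w(110)) = (45792 - 489)*(24149 + 2*(109 + 21*110)/(109 + 110)) = 45303*(24149 + 2*(109 + 2310)/219) = 45303*(24149 + 2*(1/219)*2419) = 45303*(24149 + 4838/219) = 45303*(5293469/219) = 79936675369/73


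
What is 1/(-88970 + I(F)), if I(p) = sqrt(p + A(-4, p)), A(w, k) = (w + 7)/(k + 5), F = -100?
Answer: -8452150/751987795003 - I*sqrt(902785)/751987795003 ≈ -1.124e-5 - 1.2635e-9*I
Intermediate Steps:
A(w, k) = (7 + w)/(5 + k)
I(p) = sqrt(p + 3/(5 + p)) (I(p) = sqrt(p + (7 - 4)/(5 + p)) = sqrt(p + 3/(5 + p)))
1/(-88970 + I(F)) = 1/(-88970 + sqrt((3 - 100*(5 - 100))/(5 - 100))) = 1/(-88970 + sqrt((3 - 100*(-95))/(-95))) = 1/(-88970 + sqrt(-(3 + 9500)/95)) = 1/(-88970 + sqrt(-1/95*9503)) = 1/(-88970 + sqrt(-9503/95)) = 1/(-88970 + I*sqrt(902785)/95)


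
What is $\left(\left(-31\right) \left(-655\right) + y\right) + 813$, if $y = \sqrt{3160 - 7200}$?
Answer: $21118 + 2 i \sqrt{1010} \approx 21118.0 + 63.561 i$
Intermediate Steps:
$y = 2 i \sqrt{1010}$ ($y = \sqrt{-4040} = 2 i \sqrt{1010} \approx 63.561 i$)
$\left(\left(-31\right) \left(-655\right) + y\right) + 813 = \left(\left(-31\right) \left(-655\right) + 2 i \sqrt{1010}\right) + 813 = \left(20305 + 2 i \sqrt{1010}\right) + 813 = 21118 + 2 i \sqrt{1010}$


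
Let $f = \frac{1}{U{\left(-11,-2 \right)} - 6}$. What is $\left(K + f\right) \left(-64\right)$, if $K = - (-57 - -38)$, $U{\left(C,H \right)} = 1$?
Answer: $- \frac{6016}{5} \approx -1203.2$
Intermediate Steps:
$f = - \frac{1}{5}$ ($f = \frac{1}{1 - 6} = \frac{1}{-5} = - \frac{1}{5} \approx -0.2$)
$K = 19$ ($K = - (-57 + 38) = \left(-1\right) \left(-19\right) = 19$)
$\left(K + f\right) \left(-64\right) = \left(19 - \frac{1}{5}\right) \left(-64\right) = \frac{94}{5} \left(-64\right) = - \frac{6016}{5}$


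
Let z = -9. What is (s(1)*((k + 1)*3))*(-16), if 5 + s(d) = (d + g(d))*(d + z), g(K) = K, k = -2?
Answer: -1008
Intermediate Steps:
s(d) = -5 + 2*d*(-9 + d) (s(d) = -5 + (d + d)*(d - 9) = -5 + (2*d)*(-9 + d) = -5 + 2*d*(-9 + d))
(s(1)*((k + 1)*3))*(-16) = ((-5 - 18*1 + 2*1**2)*((-2 + 1)*3))*(-16) = ((-5 - 18 + 2*1)*(-1*3))*(-16) = ((-5 - 18 + 2)*(-3))*(-16) = -21*(-3)*(-16) = 63*(-16) = -1008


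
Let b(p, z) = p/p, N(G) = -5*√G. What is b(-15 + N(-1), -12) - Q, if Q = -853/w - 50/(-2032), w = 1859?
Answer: 2708917/1888744 ≈ 1.4342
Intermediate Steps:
b(p, z) = 1
Q = -820173/1888744 (Q = -853/1859 - 50/(-2032) = -853*1/1859 - 50*(-1/2032) = -853/1859 + 25/1016 = -820173/1888744 ≈ -0.43424)
b(-15 + N(-1), -12) - Q = 1 - 1*(-820173/1888744) = 1 + 820173/1888744 = 2708917/1888744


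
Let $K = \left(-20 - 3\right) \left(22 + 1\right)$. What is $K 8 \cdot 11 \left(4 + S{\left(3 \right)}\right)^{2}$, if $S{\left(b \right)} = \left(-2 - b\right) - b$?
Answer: $-744832$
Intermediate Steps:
$S{\left(b \right)} = -2 - 2 b$
$K = -529$ ($K = \left(-23\right) 23 = -529$)
$K 8 \cdot 11 \left(4 + S{\left(3 \right)}\right)^{2} = - 529 \cdot 8 \cdot 11 \left(4 - 8\right)^{2} = - 529 \cdot 88 \left(4 - 8\right)^{2} = - 529 \cdot 88 \left(-4\right)^{2} = - 529 \cdot 88 \cdot 16 = \left(-529\right) 1408 = -744832$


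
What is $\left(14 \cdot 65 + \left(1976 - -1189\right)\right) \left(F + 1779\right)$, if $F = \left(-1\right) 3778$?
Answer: $-8145925$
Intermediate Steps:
$F = -3778$
$\left(14 \cdot 65 + \left(1976 - -1189\right)\right) \left(F + 1779\right) = \left(14 \cdot 65 + \left(1976 - -1189\right)\right) \left(-3778 + 1779\right) = \left(910 + \left(1976 + 1189\right)\right) \left(-1999\right) = \left(910 + 3165\right) \left(-1999\right) = 4075 \left(-1999\right) = -8145925$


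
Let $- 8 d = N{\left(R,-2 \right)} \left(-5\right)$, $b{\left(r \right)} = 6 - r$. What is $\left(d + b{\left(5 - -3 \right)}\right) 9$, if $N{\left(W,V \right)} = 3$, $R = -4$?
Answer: $- \frac{9}{8} \approx -1.125$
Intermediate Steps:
$d = \frac{15}{8}$ ($d = - \frac{3 \left(-5\right)}{8} = \left(- \frac{1}{8}\right) \left(-15\right) = \frac{15}{8} \approx 1.875$)
$\left(d + b{\left(5 - -3 \right)}\right) 9 = \left(\frac{15}{8} + \left(6 - \left(5 - -3\right)\right)\right) 9 = \left(\frac{15}{8} + \left(6 - \left(5 + 3\right)\right)\right) 9 = \left(\frac{15}{8} + \left(6 - 8\right)\right) 9 = \left(\frac{15}{8} - 2\right) 9 = \left(- \frac{1}{8}\right) 9 = - \frac{9}{8}$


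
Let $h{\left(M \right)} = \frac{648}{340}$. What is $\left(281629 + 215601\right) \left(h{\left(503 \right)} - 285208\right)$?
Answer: $- \frac{2410821445028}{17} \approx -1.4181 \cdot 10^{11}$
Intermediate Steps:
$h{\left(M \right)} = \frac{162}{85}$ ($h{\left(M \right)} = 648 \cdot \frac{1}{340} = \frac{162}{85}$)
$\left(281629 + 215601\right) \left(h{\left(503 \right)} - 285208\right) = \left(281629 + 215601\right) \left(\frac{162}{85} - 285208\right) = 497230 \left(- \frac{24242518}{85}\right) = - \frac{2410821445028}{17}$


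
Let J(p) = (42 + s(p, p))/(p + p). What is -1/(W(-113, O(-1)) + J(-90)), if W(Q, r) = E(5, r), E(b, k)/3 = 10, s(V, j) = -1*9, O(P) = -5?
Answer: -60/1789 ≈ -0.033538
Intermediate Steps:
s(V, j) = -9
E(b, k) = 30 (E(b, k) = 3*10 = 30)
W(Q, r) = 30
J(p) = 33/(2*p) (J(p) = (42 - 9)/(p + p) = 33/((2*p)) = 33*(1/(2*p)) = 33/(2*p))
-1/(W(-113, O(-1)) + J(-90)) = -1/(30 + (33/2)/(-90)) = -1/(30 + (33/2)*(-1/90)) = -1/(30 - 11/60) = -1/1789/60 = -1*60/1789 = -60/1789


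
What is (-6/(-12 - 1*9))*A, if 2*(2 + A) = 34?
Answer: 30/7 ≈ 4.2857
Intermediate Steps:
A = 15 (A = -2 + (1/2)*34 = -2 + 17 = 15)
(-6/(-12 - 1*9))*A = -6/(-12 - 1*9)*15 = -6/(-12 - 9)*15 = -6/(-21)*15 = -6*(-1/21)*15 = (2/7)*15 = 30/7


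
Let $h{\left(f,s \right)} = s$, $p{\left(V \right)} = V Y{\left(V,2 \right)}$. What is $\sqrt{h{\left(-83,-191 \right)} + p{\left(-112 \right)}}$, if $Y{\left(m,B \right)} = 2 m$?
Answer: $\sqrt{24897} \approx 157.79$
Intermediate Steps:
$p{\left(V \right)} = 2 V^{2}$ ($p{\left(V \right)} = V 2 V = 2 V^{2}$)
$\sqrt{h{\left(-83,-191 \right)} + p{\left(-112 \right)}} = \sqrt{-191 + 2 \left(-112\right)^{2}} = \sqrt{-191 + 2 \cdot 12544} = \sqrt{-191 + 25088} = \sqrt{24897}$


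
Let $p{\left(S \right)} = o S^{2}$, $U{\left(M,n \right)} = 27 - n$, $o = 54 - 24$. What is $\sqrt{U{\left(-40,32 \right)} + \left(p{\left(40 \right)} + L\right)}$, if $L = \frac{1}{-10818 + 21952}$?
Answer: $\frac{\sqrt{5949746069354}}{11134} \approx 219.08$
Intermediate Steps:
$o = 30$ ($o = 54 - 24 = 30$)
$p{\left(S \right)} = 30 S^{2}$
$L = \frac{1}{11134} \approx 8.9815 \cdot 10^{-5}$
$\sqrt{U{\left(-40,32 \right)} + \left(p{\left(40 \right)} + L\right)} = \sqrt{\left(27 - 32\right) + \left(30 \cdot 40^{2} + \frac{1}{11134}\right)} = \sqrt{\left(27 - 32\right) + \left(30 \cdot 1600 + \frac{1}{11134}\right)} = \sqrt{-5 + \left(48000 + \frac{1}{11134}\right)} = \sqrt{-5 + \frac{534432001}{11134}} = \sqrt{\frac{534376331}{11134}} = \frac{\sqrt{5949746069354}}{11134}$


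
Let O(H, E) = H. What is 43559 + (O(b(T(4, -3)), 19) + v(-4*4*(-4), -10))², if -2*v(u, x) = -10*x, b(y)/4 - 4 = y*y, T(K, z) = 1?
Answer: 44459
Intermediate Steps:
b(y) = 16 + 4*y² (b(y) = 16 + 4*(y*y) = 16 + 4*y²)
v(u, x) = 5*x (v(u, x) = -(-5)*x = 5*x)
43559 + (O(b(T(4, -3)), 19) + v(-4*4*(-4), -10))² = 43559 + ((16 + 4*1²) + 5*(-10))² = 43559 + ((16 + 4*1) - 50)² = 43559 + ((16 + 4) - 50)² = 43559 + (20 - 50)² = 43559 + (-30)² = 43559 + 900 = 44459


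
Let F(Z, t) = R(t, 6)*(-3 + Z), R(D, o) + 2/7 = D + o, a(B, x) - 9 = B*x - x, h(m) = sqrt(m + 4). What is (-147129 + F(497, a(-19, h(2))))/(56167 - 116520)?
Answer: 979021/422471 + 9880*sqrt(6)/60353 ≈ 2.7184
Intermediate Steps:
h(m) = sqrt(4 + m)
a(B, x) = 9 - x + B*x (a(B, x) = 9 + (B*x - x) = 9 + (-x + B*x) = 9 - x + B*x)
R(D, o) = -2/7 + D + o (R(D, o) = -2/7 + (D + o) = -2/7 + D + o)
F(Z, t) = (-3 + Z)*(40/7 + t) (F(Z, t) = (-2/7 + t + 6)*(-3 + Z) = (40/7 + t)*(-3 + Z) = (-3 + Z)*(40/7 + t))
(-147129 + F(497, a(-19, h(2))))/(56167 - 116520) = (-147129 + (-3 + 497)*(40 + 7*(9 - sqrt(4 + 2) - 19*sqrt(4 + 2)))/7)/(56167 - 116520) = (-147129 + (1/7)*494*(40 + 7*(9 - sqrt(6) - 19*sqrt(6))))/(-60353) = (-147129 + (1/7)*494*(40 + 7*(9 - 20*sqrt(6))))*(-1/60353) = (-147129 + (1/7)*494*(40 + (63 - 140*sqrt(6))))*(-1/60353) = (-147129 + (1/7)*494*(103 - 140*sqrt(6)))*(-1/60353) = (-147129 + (50882/7 - 9880*sqrt(6)))*(-1/60353) = (-979021/7 - 9880*sqrt(6))*(-1/60353) = 979021/422471 + 9880*sqrt(6)/60353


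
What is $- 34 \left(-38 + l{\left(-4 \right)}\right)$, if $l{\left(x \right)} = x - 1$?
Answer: $1462$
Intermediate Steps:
$l{\left(x \right)} = -1 + x$ ($l{\left(x \right)} = x - 1 = -1 + x$)
$- 34 \left(-38 + l{\left(-4 \right)}\right) = - 34 \left(-38 - 5\right) = \left(-34\right) \left(-43\right) = 1462$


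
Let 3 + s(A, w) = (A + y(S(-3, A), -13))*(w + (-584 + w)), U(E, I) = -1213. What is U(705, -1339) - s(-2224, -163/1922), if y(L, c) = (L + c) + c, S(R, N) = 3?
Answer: -1262599399/961 ≈ -1.3138e+6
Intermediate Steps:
y(L, c) = L + 2*c
s(A, w) = -3 + (-584 + 2*w)*(-23 + A) (s(A, w) = -3 + (A + (3 + 2*(-13)))*(w + (-584 + w)) = -3 + (A + (3 - 26))*(-584 + 2*w) = -3 + (A - 23)*(-584 + 2*w) = -3 + (-23 + A)*(-584 + 2*w) = -3 + (-584 + 2*w)*(-23 + A))
U(705, -1339) - s(-2224, -163/1922) = -1213 - (13429 - 584*(-2224) - (-7498)/1922 + 2*(-2224)*(-163/1922)) = -1213 - (13429 + 1298816 - (-7498)/1922 + 2*(-2224)*(-163*1/1922)) = -1213 - (13429 + 1298816 - 46*(-163/1922) + 2*(-2224)*(-163/1922)) = -1213 - (13429 + 1298816 + 3749/961 + 362512/961) = -1213 - 1*1261433706/961 = -1213 - 1261433706/961 = -1262599399/961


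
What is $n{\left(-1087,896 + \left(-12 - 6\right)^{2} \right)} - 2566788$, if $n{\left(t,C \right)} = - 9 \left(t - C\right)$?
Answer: $-2546025$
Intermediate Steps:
$n{\left(t,C \right)} = - 9 t + 9 C$
$n{\left(-1087,896 + \left(-12 - 6\right)^{2} \right)} - 2566788 = \left(\left(-9\right) \left(-1087\right) + 9 \left(896 + \left(-12 - 6\right)^{2}\right)\right) - 2566788 = \left(9783 + 9 \left(896 + \left(-18\right)^{2}\right)\right) - 2566788 = \left(9783 + 9 \left(896 + 324\right)\right) - 2566788 = \left(9783 + 9 \cdot 1220\right) - 2566788 = \left(9783 + 10980\right) - 2566788 = 20763 - 2566788 = -2546025$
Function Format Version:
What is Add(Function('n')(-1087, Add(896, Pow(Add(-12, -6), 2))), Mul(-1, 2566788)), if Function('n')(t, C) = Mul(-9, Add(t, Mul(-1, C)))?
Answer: -2546025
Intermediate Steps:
Function('n')(t, C) = Add(Mul(-9, t), Mul(9, C))
Add(Function('n')(-1087, Add(896, Pow(Add(-12, -6), 2))), Mul(-1, 2566788)) = Add(Add(Mul(-9, -1087), Mul(9, Add(896, Pow(Add(-12, -6), 2)))), Mul(-1, 2566788)) = Add(Add(9783, Mul(9, Add(896, Pow(-18, 2)))), -2566788) = Add(Add(9783, Mul(9, Add(896, 324))), -2566788) = Add(Add(9783, Mul(9, 1220)), -2566788) = Add(Add(9783, 10980), -2566788) = Add(20763, -2566788) = -2546025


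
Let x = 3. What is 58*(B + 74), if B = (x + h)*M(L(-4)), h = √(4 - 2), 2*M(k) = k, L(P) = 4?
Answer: 4640 + 116*√2 ≈ 4804.0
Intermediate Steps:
M(k) = k/2
h = √2 ≈ 1.4142
B = 6 + 2*√2 (B = (3 + √2)*((½)*4) = (3 + √2)*2 = 6 + 2*√2 ≈ 8.8284)
58*(B + 74) = 58*((6 + 2*√2) + 74) = 58*(80 + 2*√2) = 4640 + 116*√2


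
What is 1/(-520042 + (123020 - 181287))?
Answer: -1/578309 ≈ -1.7292e-6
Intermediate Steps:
1/(-520042 + (123020 - 181287)) = 1/(-520042 - 58267) = 1/(-578309) = -1/578309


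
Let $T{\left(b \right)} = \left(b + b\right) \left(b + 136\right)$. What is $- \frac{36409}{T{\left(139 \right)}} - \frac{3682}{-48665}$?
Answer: $- \frac{298071017}{744087850} \approx -0.40059$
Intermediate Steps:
$T{\left(b \right)} = 2 b \left(136 + b\right)$
$- \frac{36409}{T{\left(139 \right)}} - \frac{3682}{-48665} = - \frac{36409}{2 \cdot 139 \left(136 + 139\right)} - \frac{3682}{-48665} = - \frac{36409}{2 \cdot 139 \cdot 275} - - \frac{3682}{48665} = - \frac{36409}{76450} + \frac{3682}{48665} = - \frac{298071017}{744087850}$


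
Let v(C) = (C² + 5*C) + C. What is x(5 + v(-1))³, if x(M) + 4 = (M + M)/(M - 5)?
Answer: -64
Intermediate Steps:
v(C) = C² + 6*C
x(M) = -4 + 2*M/(-5 + M) (x(M) = -4 + (M + M)/(M - 5) = -4 + (2*M)/(-5 + M) = -4 + 2*M/(-5 + M))
x(5 + v(-1))³ = (2*(10 - (5 - (6 - 1)))/(-5 + (5 - (6 - 1))))³ = (2*(10 - (5 - 1*5))/(-5 + (5 - 1*5)))³ = (2*(10 - (5 - 5))/(-5 + (5 - 5)))³ = (2*(10 - 1*0)/(-5 + 0))³ = (2*(10 + 0)/(-5))³ = (2*(-⅕)*10)³ = (-4)³ = -64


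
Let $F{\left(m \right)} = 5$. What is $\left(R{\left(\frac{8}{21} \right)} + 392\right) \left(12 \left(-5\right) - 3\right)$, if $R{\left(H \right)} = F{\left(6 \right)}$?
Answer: $-25011$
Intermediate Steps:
$R{\left(H \right)} = 5$
$\left(R{\left(\frac{8}{21} \right)} + 392\right) \left(12 \left(-5\right) - 3\right) = \left(5 + 392\right) \left(12 \left(-5\right) - 3\right) = 397 \left(-60 - 3\right) = 397 \left(-63\right) = -25011$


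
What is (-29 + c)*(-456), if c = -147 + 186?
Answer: -4560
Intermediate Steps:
c = 39
(-29 + c)*(-456) = (-29 + 39)*(-456) = 10*(-456) = -4560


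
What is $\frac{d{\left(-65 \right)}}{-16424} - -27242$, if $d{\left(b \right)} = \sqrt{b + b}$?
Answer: $27242 - \frac{i \sqrt{130}}{16424} \approx 27242.0 - 0.00069421 i$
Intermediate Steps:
$d{\left(b \right)} = \sqrt{2} \sqrt{b}$ ($d{\left(b \right)} = \sqrt{2 b} = \sqrt{2} \sqrt{b}$)
$\frac{d{\left(-65 \right)}}{-16424} - -27242 = \frac{\sqrt{2} \sqrt{-65}}{-16424} - -27242 = \sqrt{2} i \sqrt{65} \left(- \frac{1}{16424}\right) + 27242 = i \sqrt{130} \left(- \frac{1}{16424}\right) + 27242 = - \frac{i \sqrt{130}}{16424} + 27242 = 27242 - \frac{i \sqrt{130}}{16424}$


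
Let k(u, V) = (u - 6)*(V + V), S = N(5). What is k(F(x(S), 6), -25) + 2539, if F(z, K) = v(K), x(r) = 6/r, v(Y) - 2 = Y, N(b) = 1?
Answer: 2439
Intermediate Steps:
S = 1
v(Y) = 2 + Y
F(z, K) = 2 + K
k(u, V) = 2*V*(-6 + u) (k(u, V) = (-6 + u)*(2*V) = 2*V*(-6 + u))
k(F(x(S), 6), -25) + 2539 = 2*(-25)*(-6 + (2 + 6)) + 2539 = 2*(-25)*(-6 + 8) + 2539 = 2*(-25)*2 + 2539 = -100 + 2539 = 2439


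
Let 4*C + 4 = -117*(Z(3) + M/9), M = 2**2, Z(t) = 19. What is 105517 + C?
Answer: 419789/4 ≈ 1.0495e+5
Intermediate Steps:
M = 4
C = -2279/4 (C = -1 + (-117*(19 + 4/9))/4 = -1 + (-117*175/9)/4 = -1 + (1/4)*(-2275) = -1 - 2275/4 = -2279/4 ≈ -569.75)
105517 + C = 105517 - 2279/4 = 419789/4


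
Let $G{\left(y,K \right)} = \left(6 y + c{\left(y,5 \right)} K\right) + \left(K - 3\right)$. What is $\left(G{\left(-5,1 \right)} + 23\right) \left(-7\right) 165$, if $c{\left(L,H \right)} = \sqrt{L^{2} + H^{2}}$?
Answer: $10395 - 5775 \sqrt{2} \approx 2227.9$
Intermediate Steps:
$c{\left(L,H \right)} = \sqrt{H^{2} + L^{2}}$
$G{\left(y,K \right)} = -3 + K + 6 y + K \sqrt{25 + y^{2}}$ ($G{\left(y,K \right)} = \left(6 y + \sqrt{5^{2} + y^{2}} K\right) + \left(K - 3\right) = \left(6 y + \sqrt{25 + y^{2}} K\right) + \left(K - 3\right) = \left(6 y + K \sqrt{25 + y^{2}}\right) + \left(-3 + K\right) = -3 + K + 6 y + K \sqrt{25 + y^{2}}$)
$\left(G{\left(-5,1 \right)} + 23\right) \left(-7\right) 165 = \left(\left(-3 + 1 + 6 \left(-5\right) + 1 \sqrt{25 + \left(-5\right)^{2}}\right) + 23\right) \left(-7\right) 165 = \left(\left(-3 + 1 - 30 + 1 \sqrt{25 + 25}\right) + 23\right) \left(-7\right) 165 = \left(\left(-3 + 1 - 30 + 1 \sqrt{50}\right) + 23\right) \left(-7\right) 165 = \left(\left(-3 + 1 - 30 + 1 \cdot 5 \sqrt{2}\right) + 23\right) \left(-7\right) 165 = \left(\left(-3 + 1 - 30 + 5 \sqrt{2}\right) + 23\right) \left(-7\right) 165 = \left(\left(-32 + 5 \sqrt{2}\right) + 23\right) \left(-7\right) 165 = \left(-9 + 5 \sqrt{2}\right) \left(-7\right) 165 = \left(63 - 35 \sqrt{2}\right) 165 = 10395 - 5775 \sqrt{2}$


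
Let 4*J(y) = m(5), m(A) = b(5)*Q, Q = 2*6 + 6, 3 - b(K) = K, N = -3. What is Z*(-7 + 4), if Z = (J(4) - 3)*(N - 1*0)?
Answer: -108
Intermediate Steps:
b(K) = 3 - K
Q = 18 (Q = 12 + 6 = 18)
m(A) = -36 (m(A) = (3 - 1*5)*18 = (3 - 5)*18 = -2*18 = -36)
J(y) = -9 (J(y) = (¼)*(-36) = -9)
Z = 36 (Z = (-9 - 3)*(-3 - 1*0) = -12*(-3 + 0) = -12*(-3) = 36)
Z*(-7 + 4) = 36*(-7 + 4) = 36*(-3) = -108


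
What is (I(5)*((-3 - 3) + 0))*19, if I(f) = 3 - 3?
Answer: 0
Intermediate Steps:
I(f) = 0
(I(5)*((-3 - 3) + 0))*19 = (0*((-3 - 3) + 0))*19 = (0*(-6 + 0))*19 = (0*(-6))*19 = 0*19 = 0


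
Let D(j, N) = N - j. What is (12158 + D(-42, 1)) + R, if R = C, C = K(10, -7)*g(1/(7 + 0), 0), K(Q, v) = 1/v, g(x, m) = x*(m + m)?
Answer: 12201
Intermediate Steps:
g(x, m) = 2*m*x (g(x, m) = x*(2*m) = 2*m*x)
C = 0 (C = (2*0/(7 + 0))/(-7) = -2*0/(7*7) = -1/7*0 = 0)
R = 0
(12158 + D(-42, 1)) + R = (12158 + (1 - 1*(-42))) + 0 = (12158 + (1 + 42)) + 0 = (12158 + 43) + 0 = 12201 + 0 = 12201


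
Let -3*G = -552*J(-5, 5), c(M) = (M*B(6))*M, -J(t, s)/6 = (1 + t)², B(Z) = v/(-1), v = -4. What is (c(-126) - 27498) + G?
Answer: 18342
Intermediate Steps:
B(Z) = 4 (B(Z) = -4/(-1) = -4*(-1) = 4)
J(t, s) = -6*(1 + t)²
c(M) = 4*M² (c(M) = (M*4)*M = (4*M)*M = 4*M²)
G = -17664 (G = -(-184)*(-6*(1 - 5)²) = -(-184)*(-6*(-4)²) = -(-184)*(-6*16) = -(-184)*(-96) = -⅓*52992 = -17664)
(c(-126) - 27498) + G = (4*(-126)² - 27498) - 17664 = (4*15876 - 27498) - 17664 = (63504 - 27498) - 17664 = 36006 - 17664 = 18342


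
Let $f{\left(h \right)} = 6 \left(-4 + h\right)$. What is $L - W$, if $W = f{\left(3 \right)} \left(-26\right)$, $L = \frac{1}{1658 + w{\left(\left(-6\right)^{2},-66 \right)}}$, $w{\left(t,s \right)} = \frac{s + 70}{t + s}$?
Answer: $- \frac{3879393}{24868} \approx -156.0$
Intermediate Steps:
$w{\left(t,s \right)} = \frac{70 + s}{s + t}$
$f{\left(h \right)} = -24 + 6 h$
$L = \frac{15}{24868}$ ($L = \frac{1}{1658 + \frac{70 - 66}{-66 + \left(-6\right)^{2}}} = \frac{1}{1658 + \frac{1}{-66 + 36} \cdot 4} = \frac{1}{1658 + \frac{1}{-30} \cdot 4} = \frac{1}{1658 - \frac{2}{15}} = \frac{1}{\frac{24868}{15}} = \frac{15}{24868} \approx 0.00060319$)
$W = 156$ ($W = \left(-24 + 6 \cdot 3\right) \left(-26\right) = \left(-24 + 18\right) \left(-26\right) = \left(-6\right) \left(-26\right) = 156$)
$L - W = \frac{15}{24868} - 156 = - \frac{3879393}{24868}$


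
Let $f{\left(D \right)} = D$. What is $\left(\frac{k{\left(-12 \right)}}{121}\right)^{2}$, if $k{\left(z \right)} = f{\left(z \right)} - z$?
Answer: $0$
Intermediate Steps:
$k{\left(z \right)} = 0$ ($k{\left(z \right)} = z - z = 0$)
$\left(\frac{k{\left(-12 \right)}}{121}\right)^{2} = \left(\frac{0}{121}\right)^{2} = \left(0 \cdot \frac{1}{121}\right)^{2} = 0^{2} = 0$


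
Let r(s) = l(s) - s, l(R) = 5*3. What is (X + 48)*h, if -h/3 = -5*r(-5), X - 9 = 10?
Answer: 20100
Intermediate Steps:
X = 19 (X = 9 + 10 = 19)
l(R) = 15
r(s) = 15 - s
h = 300 (h = -(-15)*(15 - 1*(-5)) = -(-15)*(15 + 5) = -(-15)*20 = -3*(-100) = 300)
(X + 48)*h = (19 + 48)*300 = 67*300 = 20100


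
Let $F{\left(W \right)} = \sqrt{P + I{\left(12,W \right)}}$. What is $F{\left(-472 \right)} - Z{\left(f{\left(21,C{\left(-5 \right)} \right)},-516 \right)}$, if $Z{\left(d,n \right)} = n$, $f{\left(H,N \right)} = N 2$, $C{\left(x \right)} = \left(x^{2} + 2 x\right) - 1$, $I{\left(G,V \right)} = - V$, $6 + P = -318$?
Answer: $516 + 2 \sqrt{37} \approx 528.17$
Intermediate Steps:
$P = -324$ ($P = -6 - 318 = -324$)
$C{\left(x \right)} = -1 + x^{2} + 2 x$
$f{\left(H,N \right)} = 2 N$
$F{\left(W \right)} = \sqrt{-324 - W}$
$F{\left(-472 \right)} - Z{\left(f{\left(21,C{\left(-5 \right)} \right)},-516 \right)} = \sqrt{-324 - -472} - -516 = \sqrt{-324 + 472} + 516 = \sqrt{148} + 516 = 2 \sqrt{37} + 516 = 516 + 2 \sqrt{37}$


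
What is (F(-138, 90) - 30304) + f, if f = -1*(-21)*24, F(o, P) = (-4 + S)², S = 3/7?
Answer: -1459575/49 ≈ -29787.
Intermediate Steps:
S = 3/7 (S = 3*(⅐) = 3/7 ≈ 0.42857)
F(o, P) = 625/49 (F(o, P) = (-4 + 3/7)² = (-25/7)² = 625/49)
f = 504 (f = 21*24 = 504)
(F(-138, 90) - 30304) + f = (625/49 - 30304) + 504 = -1484271/49 + 504 = -1459575/49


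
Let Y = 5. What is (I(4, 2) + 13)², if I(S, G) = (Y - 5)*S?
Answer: 169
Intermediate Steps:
I(S, G) = 0 (I(S, G) = (5 - 5)*S = 0*S = 0)
(I(4, 2) + 13)² = (0 + 13)² = 13² = 169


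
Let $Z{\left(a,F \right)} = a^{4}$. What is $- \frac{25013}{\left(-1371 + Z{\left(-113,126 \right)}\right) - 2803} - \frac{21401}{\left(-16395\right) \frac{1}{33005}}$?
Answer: $\frac{7677595007380520}{178206203391} \approx 43083.0$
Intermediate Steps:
$- \frac{25013}{\left(-1371 + Z{\left(-113,126 \right)}\right) - 2803} - \frac{21401}{\left(-16395\right) \frac{1}{33005}} = - \frac{25013}{\left(-1371 + \left(-113\right)^{4}\right) - 2803} - \frac{21401}{\left(-16395\right) \frac{1}{33005}} = - \frac{25013}{\left(-1371 + 163047361\right) - 2803} - \frac{21401}{\left(-16395\right) \frac{1}{33005}} = - \frac{25013}{163045990 - 2803} - \frac{21401}{- \frac{3279}{6601}} = - \frac{25013}{163043187} - - \frac{141268001}{3279} = \left(-25013\right) \frac{1}{163043187} + \frac{141268001}{3279} = - \frac{25013}{163043187} + \frac{141268001}{3279} = \frac{7677595007380520}{178206203391}$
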